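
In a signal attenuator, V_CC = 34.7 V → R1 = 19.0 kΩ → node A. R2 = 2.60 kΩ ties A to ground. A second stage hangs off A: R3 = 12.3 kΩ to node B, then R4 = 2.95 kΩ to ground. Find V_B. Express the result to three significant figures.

V_B ≈ 0.703 V

Looking into the second stage from A: R3 + R4 = 15.25 kΩ appears in parallel with R2.
Effective lower resistance at A: R2 ‖ 15.25 = 2.221 kΩ.
So V_A = 34.7 × 0.1047 = 3.632 V.
Then the unloaded second divider: V_B = V_A × R4/(R3+R4) = 3.632 × 0.1934 = 0.7026 V.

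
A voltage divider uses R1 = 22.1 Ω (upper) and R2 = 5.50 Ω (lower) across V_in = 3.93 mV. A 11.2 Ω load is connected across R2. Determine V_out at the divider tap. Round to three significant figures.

R2 ‖ R_L = (5.50 × 11.2)/(5.50 + 11.2) = 3.689 Ω.
Then V_out = V_in · R2'/(R1 + R2') = 3.93 × 3.689/25.79 = 0.5621 mV.
(Unloaded it would be 0.783 mV; the load pulls it down.)

V_out ≈ 0.562 mV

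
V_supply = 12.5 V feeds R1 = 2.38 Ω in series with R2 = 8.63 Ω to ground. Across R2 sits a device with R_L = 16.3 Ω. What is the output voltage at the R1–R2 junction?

First combine the lower leg with the load: R2 ‖ R_L = 5.643 Ω.
Voltage divider with the loaded lower leg: V_out = 12.5 × 5.643/(2.38 + 5.643) = 12.5 × 0.7033 = 8.792 V.
(Unloaded it would be 9.80 V; the load pulls it down.)

V_out ≈ 8.79 V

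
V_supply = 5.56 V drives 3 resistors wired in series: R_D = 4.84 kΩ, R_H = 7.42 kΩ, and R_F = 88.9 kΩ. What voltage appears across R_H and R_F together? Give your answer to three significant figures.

Total series resistance ΣR = 4.84 + 7.42 + 88.9 = 101.2 kΩ.
R_{R_H..R_F} = 7.42 + 88.9 = 96.32 kΩ.
V = V_supply · R/ΣR = 5.56 × 0.9522 = 5.294 V.

V ≈ 5.29 V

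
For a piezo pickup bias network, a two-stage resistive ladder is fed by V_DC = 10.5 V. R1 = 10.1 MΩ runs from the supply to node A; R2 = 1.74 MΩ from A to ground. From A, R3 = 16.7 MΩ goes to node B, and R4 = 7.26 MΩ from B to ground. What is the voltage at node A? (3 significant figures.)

Looking into the second stage from A: R3 + R4 = 23.96 MΩ appears in parallel with R2.
R2 ‖ (R3+R4) = 1.622 MΩ.
V_A = 10.5 × 1.622/(10.1 + 1.622) = 1.453 V.

V_A ≈ 1.45 V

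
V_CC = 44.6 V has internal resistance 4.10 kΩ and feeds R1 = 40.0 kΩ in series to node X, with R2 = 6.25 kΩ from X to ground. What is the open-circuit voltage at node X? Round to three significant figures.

R1' = 4.10 + 40.0 = 44.10 kΩ (source resistance + R1).
Open-circuit (no load on X): V_th = V_CC · R2/(R1' + R2) = 44.6 × 6.25/(44.10 + 6.25) = 5.536 V.

V_th ≈ 5.54 V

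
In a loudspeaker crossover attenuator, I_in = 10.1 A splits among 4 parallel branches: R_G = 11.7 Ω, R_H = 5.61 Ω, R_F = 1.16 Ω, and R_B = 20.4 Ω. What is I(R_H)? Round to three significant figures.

ΣG = 1/11.7 + 1/5.61 + 1/1.16 + 1/20.4 = 1.175.
R_H takes the fraction G_k/ΣG = 0.1783/1.175 = 0.1517, so I = 10.1 × 0.1517 = 1.532 A.

I ≈ 1.53 A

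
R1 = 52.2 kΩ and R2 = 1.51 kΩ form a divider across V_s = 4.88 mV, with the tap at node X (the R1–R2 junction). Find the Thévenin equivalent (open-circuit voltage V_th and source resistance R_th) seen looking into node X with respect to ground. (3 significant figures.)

V_th ≈ 0.137 mV, R_th ≈ 1.47 kΩ

Open-circuit (no load on X): V_th = V_s · R2/(R1 + R2) = 4.88 × 1.51/(52.20 + 1.51) = 0.1372 mV.
Zeroing V_s shorts the top of R1 to ground, so R_th = R1 ‖ R2 = 1.468 kΩ.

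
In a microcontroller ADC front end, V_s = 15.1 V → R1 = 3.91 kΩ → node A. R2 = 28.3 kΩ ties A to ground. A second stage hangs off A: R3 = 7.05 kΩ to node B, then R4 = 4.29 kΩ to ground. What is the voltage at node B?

The second stage (R3 + R4 = 11.34 kΩ) loads node A in parallel with R2.
R2 ‖ (R3+R4) = 8.096 kΩ.
V_A = 15.1 × 8.096/(3.91 + 8.096) = 10.18 V.
Then the unloaded second divider: V_B = V_A × R4/(R3+R4) = 10.18 × 0.3783 = 3.852 V.

V_B ≈ 3.85 V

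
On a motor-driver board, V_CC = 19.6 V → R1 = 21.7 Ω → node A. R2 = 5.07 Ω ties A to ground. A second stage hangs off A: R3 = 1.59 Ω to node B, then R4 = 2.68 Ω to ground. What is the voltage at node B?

V_B ≈ 1.19 V

The second stage (R3 + R4 = 4.270 Ω) loads node A in parallel with R2.
R2 ‖ (R3+R4) = 2.318 Ω.
So V_A = 19.6 × 0.09651 = 1.892 V.
Stage 2 is unloaded, so V_B = V_A · R4/(R3+R4) = 1.892 × 2.68/4.270 = 1.187 V.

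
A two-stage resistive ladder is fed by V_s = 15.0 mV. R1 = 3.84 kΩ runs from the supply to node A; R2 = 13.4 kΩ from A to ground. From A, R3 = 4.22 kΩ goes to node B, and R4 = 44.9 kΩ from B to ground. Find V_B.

Looking into the second stage from A: R3 + R4 = 49.12 kΩ appears in parallel with R2.
Effective lower resistance at A: R2 ‖ 49.12 = 10.53 kΩ.
So V_A = 15.0 × 0.7327 = 10.99 mV.
Then the unloaded second divider: V_B = V_A × R4/(R3+R4) = 10.99 × 0.9141 = 10.05 mV.

V_B ≈ 10.0 mV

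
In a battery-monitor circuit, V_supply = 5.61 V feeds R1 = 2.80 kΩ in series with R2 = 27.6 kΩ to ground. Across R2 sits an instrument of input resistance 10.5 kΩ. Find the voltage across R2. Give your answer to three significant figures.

R2 ‖ R_L = (27.6 × 10.5)/(27.6 + 10.5) = 7.606 kΩ.
Voltage divider with the loaded lower leg: V_out = 5.61 × 7.606/(2.80 + 7.606) = 5.61 × 0.7309 = 4.101 V.
(Unloaded it would be 5.09 V; the load pulls it down.)

V_out ≈ 4.10 V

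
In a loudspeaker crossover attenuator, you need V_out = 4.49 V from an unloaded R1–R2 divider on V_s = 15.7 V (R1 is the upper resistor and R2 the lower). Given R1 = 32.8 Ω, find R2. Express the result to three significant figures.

R2 ≈ 13.1 Ω

V_out/V_s = R2/(R1+R2) = 0.2860.
R2 = R1 · 0.2860/(1 − 0.2860) = 13.14 Ω.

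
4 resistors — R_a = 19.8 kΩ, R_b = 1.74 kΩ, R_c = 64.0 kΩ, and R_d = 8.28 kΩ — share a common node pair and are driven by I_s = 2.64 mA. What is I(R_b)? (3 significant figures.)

I ≈ 1.99 mA

Total conductance ΣG = 1/19.8 + 1/1.74 + 1/64.0 + 1/8.28 = 0.7616 (units of 1/kΩ).
R_b takes the fraction G_k/ΣG = 0.5747/0.7616 = 0.7546, so I = 2.64 × 0.7546 = 1.992 mA.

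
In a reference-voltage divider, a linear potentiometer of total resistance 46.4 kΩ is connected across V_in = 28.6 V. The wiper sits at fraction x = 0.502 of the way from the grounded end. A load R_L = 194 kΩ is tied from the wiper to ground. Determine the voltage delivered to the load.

Lower segment x·R_p = 23.29 kΩ; upper segment (1−x)·R_p = 23.11 kΩ.
Lower segment in parallel with the load: 23.29 ‖ 194 = 20.80 kΩ.
Loaded-divider output: V_out = 28.6 × 0.4737 = 13.55 V.

V_out ≈ 13.5 V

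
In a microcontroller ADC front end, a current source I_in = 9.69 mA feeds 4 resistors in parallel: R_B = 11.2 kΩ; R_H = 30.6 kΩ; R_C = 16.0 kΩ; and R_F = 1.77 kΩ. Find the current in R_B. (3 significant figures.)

I ≈ 1.15 mA

ΣG = 1/11.2 + 1/30.6 + 1/16.0 + 1/1.77 = 0.7494.
Current divider: I(R_B) = I_in · G_k/ΣG = 9.69 × (0.08929/0.7494) = 9.69 × 0.1191 = 1.154 mA.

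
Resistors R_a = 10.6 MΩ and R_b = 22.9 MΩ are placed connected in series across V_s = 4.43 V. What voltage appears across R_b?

Series total: ΣR = 10.6 + 22.9 = 33.50 MΩ.
By the voltage-divider rule, V = 4.43 × 22.90/33.50 = 3.028 V.

V ≈ 3.03 V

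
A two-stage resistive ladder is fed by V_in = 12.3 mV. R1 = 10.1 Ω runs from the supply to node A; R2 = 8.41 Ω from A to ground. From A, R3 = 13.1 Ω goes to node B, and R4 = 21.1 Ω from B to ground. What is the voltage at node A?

Node A sees R2 in parallel with the series input of stage 2, R3 + R4 = 34.20 Ω.
R2 ‖ (R3+R4) = 6.750 Ω.
So V_A = 12.3 × 0.4006 = 4.927 mV.

V_A ≈ 4.93 mV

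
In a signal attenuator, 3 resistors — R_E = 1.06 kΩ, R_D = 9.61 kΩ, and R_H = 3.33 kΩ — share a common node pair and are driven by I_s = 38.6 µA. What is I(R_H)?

Conductances: ΣG = 1/1.06 + 1/9.61 + 1/3.33 = 1.348 (1/kΩ).
Current divider: I(R_H) = I_s · G_k/ΣG = 38.6 × (0.3003/1.348) = 38.6 × 0.2228 = 8.601 µA.

I ≈ 8.60 µA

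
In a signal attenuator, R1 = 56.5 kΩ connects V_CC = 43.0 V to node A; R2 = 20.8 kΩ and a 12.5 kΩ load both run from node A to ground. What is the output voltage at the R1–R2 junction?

First combine the lower leg with the load: R2 ‖ R_L = 7.808 kΩ.
Then V_out = V_CC · R2'/(R1 + R2') = 43.0 × 7.808/64.31 = 5.221 V.

V_out ≈ 5.22 V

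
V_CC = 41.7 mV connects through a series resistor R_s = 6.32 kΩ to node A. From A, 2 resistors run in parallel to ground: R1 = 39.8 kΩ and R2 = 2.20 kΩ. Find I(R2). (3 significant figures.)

Equivalent of the parallel group: R_p = 2.085 kΩ.
V_A = 41.7 × 2.085/8.405 = 10.34 mV.
I(R2) = V_A / R2 = 10.34/2.20 = 4.702 µA.

I ≈ 4.70 µA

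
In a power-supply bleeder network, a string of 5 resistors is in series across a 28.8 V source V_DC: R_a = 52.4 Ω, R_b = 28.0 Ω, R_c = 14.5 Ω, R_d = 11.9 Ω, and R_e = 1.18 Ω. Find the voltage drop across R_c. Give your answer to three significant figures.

V ≈ 3.87 V

Series total: ΣR = 52.4 + 28.0 + 14.5 + 11.9 + 1.18 = 108.0 Ω.
Voltage divider: V = V_DC · (14.50 / 108.0) = 28.8 × 0.1343 = 3.867 V.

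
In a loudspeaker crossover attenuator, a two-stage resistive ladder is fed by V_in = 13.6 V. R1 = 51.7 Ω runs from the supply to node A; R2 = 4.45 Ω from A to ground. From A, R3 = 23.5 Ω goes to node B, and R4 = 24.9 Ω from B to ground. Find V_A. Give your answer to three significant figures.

Looking into the second stage from A: R3 + R4 = 48.40 Ω appears in parallel with R2.
Effective lower resistance at A: R2 ‖ 48.40 = 4.075 Ω.
So V_A = 13.6 × 0.07307 = 0.9937 V.

V_A ≈ 0.994 V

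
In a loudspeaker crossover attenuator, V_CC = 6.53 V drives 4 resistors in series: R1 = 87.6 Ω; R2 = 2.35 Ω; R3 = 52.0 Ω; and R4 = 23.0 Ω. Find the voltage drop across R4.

ΣR = 87.6 + 2.35 + 52.0 + 23.0 = 164.9 Ω.
V = V_CC · R/ΣR = 6.53 × 0.1394 = 0.9105 V.

V ≈ 0.911 V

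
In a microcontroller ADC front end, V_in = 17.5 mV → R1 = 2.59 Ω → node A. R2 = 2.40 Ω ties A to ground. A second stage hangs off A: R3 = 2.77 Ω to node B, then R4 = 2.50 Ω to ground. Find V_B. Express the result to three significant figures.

V_B ≈ 3.23 mV

Looking into the second stage from A: R3 + R4 = 5.270 Ω appears in parallel with R2.
Effective lower resistance at A: R2 ‖ 5.270 = 1.649 Ω.
So V_A = 17.5 × 0.3890 = 6.808 mV.
Stage 2 is unloaded, so V_B = V_A · R4/(R3+R4) = 6.808 × 2.50/5.270 = 3.229 mV.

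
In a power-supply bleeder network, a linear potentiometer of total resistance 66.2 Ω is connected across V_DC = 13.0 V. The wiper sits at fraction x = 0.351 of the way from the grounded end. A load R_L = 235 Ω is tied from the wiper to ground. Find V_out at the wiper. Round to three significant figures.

The pot divides into 42.96 Ω above the wiper and 23.24 Ω below.
(x·R_p) ‖ R_L = 21.15 Ω.
Loaded-divider output: V_out = 13.0 × 0.3298 = 4.288 V.
(Unloaded: V_out = x·V_DC = 4.56 V.)

V_out ≈ 4.29 V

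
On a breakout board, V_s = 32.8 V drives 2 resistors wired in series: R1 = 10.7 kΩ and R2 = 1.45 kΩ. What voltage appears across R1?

V ≈ 28.9 V

ΣR = 10.7 + 1.45 = 12.15 kΩ.
By the voltage-divider rule, V = 32.8 × 10.70/12.15 = 28.89 V.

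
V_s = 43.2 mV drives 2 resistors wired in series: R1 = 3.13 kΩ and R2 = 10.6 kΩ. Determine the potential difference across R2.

V ≈ 33.4 mV

Total series resistance ΣR = 3.13 + 10.6 = 13.73 kΩ.
By the voltage-divider rule, V = 43.2 × 10.60/13.73 = 33.35 mV.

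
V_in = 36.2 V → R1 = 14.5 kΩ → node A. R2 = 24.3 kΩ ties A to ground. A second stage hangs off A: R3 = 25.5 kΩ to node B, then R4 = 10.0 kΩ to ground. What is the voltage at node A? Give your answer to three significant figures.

V_A ≈ 18.1 V

Looking into the second stage from A: R3 + R4 = 35.50 kΩ appears in parallel with R2.
Effective lower resistance at A: R2 ‖ 35.50 = 14.43 kΩ.
V_A = 36.2 × 14.43/(14.5 + 14.43) = 18.05 V.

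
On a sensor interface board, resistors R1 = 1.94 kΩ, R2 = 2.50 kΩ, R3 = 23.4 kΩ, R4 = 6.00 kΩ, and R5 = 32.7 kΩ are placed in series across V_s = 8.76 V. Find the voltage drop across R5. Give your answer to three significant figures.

V ≈ 4.30 V

Total series resistance ΣR = 1.94 + 2.50 + 23.4 + 6.00 + 32.7 = 66.54 kΩ.
By the voltage-divider rule, V = 8.76 × 32.70/66.54 = 4.305 V.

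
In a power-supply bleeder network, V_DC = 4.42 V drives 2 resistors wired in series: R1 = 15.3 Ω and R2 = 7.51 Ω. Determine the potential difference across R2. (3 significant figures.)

V ≈ 1.46 V

Series total: ΣR = 15.3 + 7.51 = 22.81 Ω.
By the voltage-divider rule, V = 4.42 × 7.510/22.81 = 1.455 V.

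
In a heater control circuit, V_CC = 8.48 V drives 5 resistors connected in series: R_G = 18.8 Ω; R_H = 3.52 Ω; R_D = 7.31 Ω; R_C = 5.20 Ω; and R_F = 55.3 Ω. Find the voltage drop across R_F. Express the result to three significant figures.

V ≈ 5.20 V

Series total: ΣR = 18.8 + 3.52 + 7.31 + 5.20 + 55.3 = 90.13 Ω.
By the voltage-divider rule, V = 8.48 × 55.30/90.13 = 5.203 V.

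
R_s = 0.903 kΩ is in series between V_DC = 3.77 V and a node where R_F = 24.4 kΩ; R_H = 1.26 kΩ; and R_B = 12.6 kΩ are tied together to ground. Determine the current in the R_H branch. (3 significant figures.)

Parallel bank: R_p = 1/(1/24.4 + 1/1.26 + 1/12.6) = 1.094 kΩ.
V_A = 3.77 × 1.094/1.997 = 2.065 V.
Branch current I = V_A/R_H = 2.065/1.26 = 1.639 mA.

I ≈ 1.64 mA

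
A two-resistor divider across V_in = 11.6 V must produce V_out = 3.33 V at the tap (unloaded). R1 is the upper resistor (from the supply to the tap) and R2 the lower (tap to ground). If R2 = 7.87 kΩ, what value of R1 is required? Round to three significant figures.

V_out/V_in = R2/(R1+R2) = 0.2871.
Rearranging, R1 = R2·(1−k)/k = 7.87 × 2.483 = 19.55 kΩ.

R1 ≈ 19.5 kΩ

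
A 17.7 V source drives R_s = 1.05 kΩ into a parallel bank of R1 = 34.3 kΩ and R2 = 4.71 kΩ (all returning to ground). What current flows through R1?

Equivalent of the parallel group: R_p = 4.141 kΩ.
Node voltage V_A = V_CC · R_p/(R_s + R_p) = 17.7 × 0.7977 = 14.12 V.
Branch current I = V_A/R1 = 14.12/34.3 = 0.4117 mA.

I ≈ 0.412 mA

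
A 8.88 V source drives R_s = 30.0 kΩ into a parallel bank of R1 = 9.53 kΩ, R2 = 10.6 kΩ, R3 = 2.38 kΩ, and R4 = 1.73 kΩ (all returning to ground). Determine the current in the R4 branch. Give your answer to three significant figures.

I ≈ 0.139 mA

Parallel bank: R_p = 1/(1/9.53 + 1/10.6 + 1/2.38 + 1/1.73) = 0.8351 kΩ.
V_A = 8.88 × 0.8351/30.84 = 0.2405 V.
I(R4) = V_A / R4 = 0.2405/1.73 = 0.1390 mA.
(Check via current divider: I_total = 0.2880 mA; share G_k/ΣG = 0.4827 → same result.)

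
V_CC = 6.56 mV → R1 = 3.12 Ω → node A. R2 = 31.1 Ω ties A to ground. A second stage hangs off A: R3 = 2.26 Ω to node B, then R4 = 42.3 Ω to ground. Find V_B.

V_B ≈ 5.32 mV

Node A sees R2 in parallel with the series input of stage 2, R3 + R4 = 44.56 Ω.
R2 ‖ (R3+R4) = 18.32 Ω.
V_A = 6.56 × 18.32/(3.12 + 18.32) = 5.605 mV.
Then the unloaded second divider: V_B = V_A × R4/(R3+R4) = 5.605 × 0.9493 = 5.321 mV.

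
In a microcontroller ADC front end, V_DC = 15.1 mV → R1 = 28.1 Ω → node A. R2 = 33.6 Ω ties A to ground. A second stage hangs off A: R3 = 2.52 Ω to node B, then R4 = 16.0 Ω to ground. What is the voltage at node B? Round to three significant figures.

V_B ≈ 3.89 mV

Node A sees R2 in parallel with the series input of stage 2, R3 + R4 = 18.52 Ω.
Effective lower resistance at A: R2 ‖ 18.52 = 11.94 Ω.
V_A = 15.1 × 11.94/(28.1 + 11.94) = 4.503 mV.
Stage 2 is unloaded, so V_B = V_A · R4/(R3+R4) = 4.503 × 16.0/18.52 = 3.890 mV.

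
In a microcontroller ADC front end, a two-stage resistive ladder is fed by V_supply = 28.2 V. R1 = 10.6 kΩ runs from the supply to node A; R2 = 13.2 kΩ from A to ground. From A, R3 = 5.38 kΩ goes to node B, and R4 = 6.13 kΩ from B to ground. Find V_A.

V_A ≈ 10.4 V

Node A sees R2 in parallel with the series input of stage 2, R3 + R4 = 11.51 kΩ.
R2 ‖ (R3+R4) = 6.149 kΩ.
So V_A = 28.2 × 0.3671 = 10.35 V.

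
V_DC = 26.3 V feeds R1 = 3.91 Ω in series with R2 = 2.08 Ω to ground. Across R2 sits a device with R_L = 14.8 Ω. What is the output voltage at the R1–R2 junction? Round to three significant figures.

V_out ≈ 8.37 V

First combine the lower leg with the load: R2 ‖ R_L = 1.824 Ω.
Voltage divider with the loaded lower leg: V_out = 26.3 × 1.824/(3.91 + 1.824) = 26.3 × 0.3181 = 8.365 V.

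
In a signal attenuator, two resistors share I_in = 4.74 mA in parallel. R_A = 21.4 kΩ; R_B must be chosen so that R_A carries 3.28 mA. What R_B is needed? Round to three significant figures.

R_B ≈ 48.1 kΩ

The fraction through R_A equals R_B/(R_A+R_B).
With f = 0.6920, R_B = R_A · f/(1−f) = 21.4 × 2.247 = 48.08 kΩ.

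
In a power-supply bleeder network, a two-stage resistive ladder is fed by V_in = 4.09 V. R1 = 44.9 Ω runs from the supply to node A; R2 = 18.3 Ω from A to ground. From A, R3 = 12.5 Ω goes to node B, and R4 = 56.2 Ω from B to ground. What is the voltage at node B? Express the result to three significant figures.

The second stage (R3 + R4 = 68.70 Ω) loads node A in parallel with R2.
R2 ‖ (R3+R4) = 14.45 Ω.
So V_A = 4.09 × 0.2435 = 0.9958 V.
Stage 2 is unloaded, so V_B = V_A · R4/(R3+R4) = 0.9958 × 56.2/68.70 = 0.8146 V.

V_B ≈ 0.815 V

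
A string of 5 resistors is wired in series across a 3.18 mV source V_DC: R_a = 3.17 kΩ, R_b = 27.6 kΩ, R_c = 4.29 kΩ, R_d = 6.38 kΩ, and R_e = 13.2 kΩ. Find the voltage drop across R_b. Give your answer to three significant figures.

V ≈ 1.61 mV

Total series resistance ΣR = 3.17 + 27.6 + 4.29 + 6.38 + 13.2 = 54.64 kΩ.
V = V_DC · R/ΣR = 3.18 × 0.5051 = 1.606 mV.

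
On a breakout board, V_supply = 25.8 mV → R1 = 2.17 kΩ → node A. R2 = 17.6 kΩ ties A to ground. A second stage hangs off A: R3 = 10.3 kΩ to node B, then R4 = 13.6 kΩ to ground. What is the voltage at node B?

Looking into the second stage from A: R3 + R4 = 23.90 kΩ appears in parallel with R2.
R2 ‖ (R3+R4) = 10.14 kΩ.
V_A = 25.8 × 10.14/(2.17 + 10.14) = 21.25 mV.
Then the unloaded second divider: V_B = V_A × R4/(R3+R4) = 21.25 × 0.5690 = 12.09 mV.

V_B ≈ 12.1 mV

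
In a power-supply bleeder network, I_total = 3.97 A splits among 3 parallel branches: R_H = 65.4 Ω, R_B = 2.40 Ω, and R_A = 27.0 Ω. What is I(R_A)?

Total conductance ΣG = 1/65.4 + 1/2.40 + 1/27.0 = 0.4690 (units of 1/Ω).
R_A takes the fraction G_k/ΣG = 0.03704/0.4690 = 0.07897, so I = 3.97 × 0.07897 = 0.3135 A.

I ≈ 0.314 A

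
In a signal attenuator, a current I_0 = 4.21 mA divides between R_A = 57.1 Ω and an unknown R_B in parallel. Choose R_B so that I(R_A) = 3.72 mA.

R_B ≈ 433 Ω

Two-branch current divider: I_A = I_0 · R_B/(R_A + R_B).
3.72/4.21 = R_B/(R_A + R_B) → R_B = R_A · (0.8836)/(1 − 0.8836) = 57.1 × 7.592 = 433.5 Ω.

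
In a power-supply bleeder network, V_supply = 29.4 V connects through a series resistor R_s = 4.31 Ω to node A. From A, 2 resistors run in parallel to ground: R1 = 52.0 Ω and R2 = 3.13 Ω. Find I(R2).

Equivalent of the parallel group: R_p = 2.952 Ω.
Node voltage V_A = V_supply · R_p/(R_s + R_p) = 29.4 × 0.4065 = 11.95 V.
Branch current I = V_A/R2 = 11.95/3.13 = 3.818 A.

I ≈ 3.82 A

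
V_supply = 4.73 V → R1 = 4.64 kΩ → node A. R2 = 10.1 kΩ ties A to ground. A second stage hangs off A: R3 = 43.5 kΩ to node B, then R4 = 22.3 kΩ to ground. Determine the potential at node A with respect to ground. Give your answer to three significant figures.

Looking into the second stage from A: R3 + R4 = 65.80 kΩ appears in parallel with R2.
R2 ‖ (R3+R4) = 8.756 kΩ.
So V_A = 4.73 × 0.6536 = 3.092 V.

V_A ≈ 3.09 V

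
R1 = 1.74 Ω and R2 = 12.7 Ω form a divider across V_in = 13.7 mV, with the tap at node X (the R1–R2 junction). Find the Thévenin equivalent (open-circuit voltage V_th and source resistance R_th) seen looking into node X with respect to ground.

Open-circuit (no load on X): V_th = V_in · R2/(R1 + R2) = 13.7 × 12.7/(1.740 + 12.7) = 12.05 mV.
With V_in suppressed (replaced by a short), R_th = R1 ‖ R2 = (1.740 × 12.7)/(1.740 + 12.7) = 1.530 Ω.

V_th ≈ 12.0 mV, R_th ≈ 1.53 Ω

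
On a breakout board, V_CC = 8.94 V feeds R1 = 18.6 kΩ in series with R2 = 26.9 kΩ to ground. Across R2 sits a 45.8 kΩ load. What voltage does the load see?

First combine the lower leg with the load: R2 ‖ R_L = 16.95 kΩ.
Now apply the divider: V_out = 8.94 × 0.4767 = 4.262 V.

V_out ≈ 4.26 V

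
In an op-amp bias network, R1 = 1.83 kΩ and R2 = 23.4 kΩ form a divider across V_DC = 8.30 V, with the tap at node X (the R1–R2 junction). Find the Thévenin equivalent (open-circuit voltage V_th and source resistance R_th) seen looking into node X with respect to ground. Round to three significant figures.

V_th ≈ 7.70 V, R_th ≈ 1.70 kΩ

With X open, the divider is unloaded: V_th = 8.30 × 23.4/25.23 = 7.698 V.
With V_DC suppressed (replaced by a short), R_th = R1 ‖ R2 = (1.830 × 23.4)/(1.830 + 23.4) = 1.697 kΩ.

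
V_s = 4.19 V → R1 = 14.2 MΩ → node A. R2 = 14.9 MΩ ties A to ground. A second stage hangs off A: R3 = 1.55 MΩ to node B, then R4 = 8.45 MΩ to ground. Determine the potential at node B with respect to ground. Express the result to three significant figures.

Looking into the second stage from A: R3 + R4 = 10.00 MΩ appears in parallel with R2.
Effective lower resistance at A: R2 ‖ 10.00 = 5.984 MΩ.
First divider: V_A = V_s · 5.984/(14.2 + 5.984) = 1.242 V.
V_B = V_A × 0.8450 = 1.050 V.

V_B ≈ 1.05 V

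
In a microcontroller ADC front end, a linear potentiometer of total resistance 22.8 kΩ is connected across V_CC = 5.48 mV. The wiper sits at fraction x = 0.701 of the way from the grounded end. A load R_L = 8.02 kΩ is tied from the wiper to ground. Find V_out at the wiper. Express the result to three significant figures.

Split the track: R_lower = x·R_p = 15.98 kΩ, R_upper = (1−x)·R_p = 6.817 kΩ.
Lower segment in parallel with the load: 15.98 ‖ 8.02 = 5.340 kΩ.
V_out = 5.48 × 5.340/(6.817 + 5.340) = 2.407 mV.
(Unloaded: V_out = x·V_CC = 3.84 mV.)

V_out ≈ 2.41 mV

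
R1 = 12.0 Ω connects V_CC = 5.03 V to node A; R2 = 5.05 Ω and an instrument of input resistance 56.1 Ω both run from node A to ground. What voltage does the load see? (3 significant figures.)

V_out ≈ 1.40 V

The load sits in parallel with R2, giving an effective lower resistance R2' = R2·R_L/(R2+R_L) = 4.633 Ω.
Then V_out = V_CC · R2'/(R1 + R2') = 5.03 × 4.633/16.63 = 1.401 V.
(Unloaded it would be 1.49 V; the load pulls it down.)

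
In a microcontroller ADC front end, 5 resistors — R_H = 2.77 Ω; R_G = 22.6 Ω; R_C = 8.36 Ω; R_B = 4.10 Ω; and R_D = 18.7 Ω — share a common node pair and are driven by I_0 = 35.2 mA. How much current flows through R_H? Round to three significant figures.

I ≈ 15.5 mA

ΣG = 1/2.77 + 1/22.6 + 1/8.36 + 1/4.10 + 1/18.7 = 0.8223.
R_H takes the fraction G_k/ΣG = 0.3610/0.8223 = 0.4391, so I = 35.2 × 0.4391 = 15.45 mA.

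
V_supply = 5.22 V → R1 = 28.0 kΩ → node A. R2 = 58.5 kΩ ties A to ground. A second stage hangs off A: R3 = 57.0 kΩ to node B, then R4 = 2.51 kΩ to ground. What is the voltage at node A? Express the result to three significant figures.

V_A ≈ 2.68 V

Looking into the second stage from A: R3 + R4 = 59.51 kΩ appears in parallel with R2.
R2 ‖ (R3+R4) = 29.50 kΩ.
V_A = 5.22 × 29.50/(28.0 + 29.50) = 2.678 V.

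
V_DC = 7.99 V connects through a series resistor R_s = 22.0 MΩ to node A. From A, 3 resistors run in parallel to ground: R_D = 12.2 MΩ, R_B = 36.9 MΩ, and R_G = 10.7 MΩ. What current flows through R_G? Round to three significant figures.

Parallel bank: R_p = 1/(1/12.2 + 1/36.9 + 1/10.7) = 4.938 MΩ.
Node voltage V_A = V_DC · R_p/(R_s + R_p) = 7.99 × 0.1833 = 1.465 V.
I(R_G) = V_A / R_G = 1.465/10.7 = 0.1369 µA.

I ≈ 0.137 µA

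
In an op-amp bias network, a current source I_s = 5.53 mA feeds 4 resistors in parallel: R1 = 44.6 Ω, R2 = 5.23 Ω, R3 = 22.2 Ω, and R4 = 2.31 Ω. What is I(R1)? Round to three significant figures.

I ≈ 0.179 mA

Total conductance ΣG = 1/44.6 + 1/5.23 + 1/22.2 + 1/2.31 = 0.6916 (units of 1/Ω).
Current divider: I(R1) = I_s · G_k/ΣG = 5.53 × (0.02242/0.6916) = 5.53 × 0.03242 = 0.1793 mA.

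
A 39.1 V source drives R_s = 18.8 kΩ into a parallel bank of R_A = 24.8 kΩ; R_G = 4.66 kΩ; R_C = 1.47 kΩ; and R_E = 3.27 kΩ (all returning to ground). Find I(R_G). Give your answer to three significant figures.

Equivalent of the parallel group: R_p = 0.8058 kΩ.
Node voltage V_A = V_s · R_p/(R_s + R_p) = 39.1 × 0.04110 = 1.607 V.
I(R_G) = V_A / R_G = 1.607/4.66 = 0.3449 mA.

I ≈ 0.345 mA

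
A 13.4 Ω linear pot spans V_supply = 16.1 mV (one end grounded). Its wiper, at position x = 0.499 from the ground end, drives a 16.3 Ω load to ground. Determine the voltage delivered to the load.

V_out ≈ 6.66 mV

Lower segment x·R_p = 6.687 Ω; upper segment (1−x)·R_p = 6.713 Ω.
(x·R_p) ‖ R_L = 4.742 Ω.
V_out = 16.1 × 4.742/(6.713 + 4.742) = 6.664 mV.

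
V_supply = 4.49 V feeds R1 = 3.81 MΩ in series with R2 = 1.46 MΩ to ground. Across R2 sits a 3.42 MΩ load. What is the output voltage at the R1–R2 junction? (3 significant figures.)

R2 ‖ R_L = (1.46 × 3.42)/(1.46 + 3.42) = 1.023 MΩ.
Now apply the divider: V_out = 4.49 × 0.2117 = 0.9505 V.

V_out ≈ 0.951 V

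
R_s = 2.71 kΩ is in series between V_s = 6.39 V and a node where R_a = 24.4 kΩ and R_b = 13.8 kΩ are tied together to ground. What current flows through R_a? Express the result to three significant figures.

I ≈ 0.200 mA

Equivalent of the parallel group: R_p = 8.815 kΩ.
V_A = 6.39 × 8.815/11.52 = 4.887 V.
I(R_a) = V_A / R_a = 4.887/24.4 = 0.2003 mA.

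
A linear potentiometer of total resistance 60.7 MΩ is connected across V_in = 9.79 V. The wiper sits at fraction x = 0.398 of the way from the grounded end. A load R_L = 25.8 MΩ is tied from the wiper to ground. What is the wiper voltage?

V_out ≈ 2.49 V

Lower segment x·R_p = 24.16 MΩ; upper segment (1−x)·R_p = 36.54 MΩ.
Lower segment in parallel with the load: 24.16 ‖ 25.8 = 12.48 MΩ.
V_out = 9.79 × 12.48/(36.54 + 12.48) = 2.492 V.
(Unloaded: V_out = x·V_in = 3.90 V.)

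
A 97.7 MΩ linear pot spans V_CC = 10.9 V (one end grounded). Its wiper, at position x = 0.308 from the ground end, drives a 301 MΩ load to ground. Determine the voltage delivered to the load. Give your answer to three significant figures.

V_out ≈ 3.14 V

Lower segment x·R_p = 30.09 MΩ; upper segment (1−x)·R_p = 67.61 MΩ.
(x·R_p) ‖ R_L = 27.36 MΩ.
Loaded-divider output: V_out = 10.9 × 0.2881 = 3.140 V.
(Unloaded: V_out = x·V_CC = 3.36 V.)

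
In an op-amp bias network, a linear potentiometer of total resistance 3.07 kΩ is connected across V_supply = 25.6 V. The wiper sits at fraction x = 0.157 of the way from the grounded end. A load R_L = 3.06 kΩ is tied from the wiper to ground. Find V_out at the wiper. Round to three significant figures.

V_out ≈ 3.55 V

The pot divides into 2.588 kΩ above the wiper and 0.4820 kΩ below.
(x·R_p) ‖ R_L = 0.4164 kΩ.
Loaded-divider output: V_out = 25.6 × 0.1386 = 3.548 V.
(Unloaded: V_out = x·V_supply = 4.02 V.)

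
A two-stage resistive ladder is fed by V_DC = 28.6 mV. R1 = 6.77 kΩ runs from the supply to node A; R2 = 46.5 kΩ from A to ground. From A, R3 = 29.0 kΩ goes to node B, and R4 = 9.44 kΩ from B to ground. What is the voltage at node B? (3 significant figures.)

V_B ≈ 5.31 mV

Node A sees R2 in parallel with the series input of stage 2, R3 + R4 = 38.44 kΩ.
R2 ‖ (R3+R4) = 21.04 kΩ.
First divider: V_A = V_DC · 21.04/(6.77 + 21.04) = 21.64 mV.
Then the unloaded second divider: V_B = V_A × R4/(R3+R4) = 21.64 × 0.2456 = 5.314 mV.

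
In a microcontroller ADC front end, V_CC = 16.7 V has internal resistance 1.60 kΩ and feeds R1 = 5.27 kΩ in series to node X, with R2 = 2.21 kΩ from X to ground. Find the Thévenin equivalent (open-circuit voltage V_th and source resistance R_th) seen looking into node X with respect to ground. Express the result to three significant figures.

R1' = 1.60 + 5.27 = 6.870 kΩ (source resistance + R1).
Open-circuit (no load on X): V_th = V_CC · R2/(R1' + R2) = 16.7 × 2.21/(6.870 + 2.21) = 4.065 V.
Looking into X with the source shorted: R_th = R1'·R2/(R1'+R2) = 6.870 × 2.21/9.080 = 1.672 kΩ.

V_th ≈ 4.06 V, R_th ≈ 1.67 kΩ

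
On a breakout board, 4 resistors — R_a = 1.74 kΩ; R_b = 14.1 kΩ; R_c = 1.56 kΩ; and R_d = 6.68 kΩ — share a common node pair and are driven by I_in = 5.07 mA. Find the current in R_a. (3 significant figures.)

I ≈ 2.03 mA

Total conductance ΣG = 1/1.74 + 1/14.1 + 1/1.56 + 1/6.68 = 1.436 (units of 1/kΩ).
By the current-divider rule, I = I_in · G_k/ΣG = 5.07 × 0.4001 = 2.029 mA.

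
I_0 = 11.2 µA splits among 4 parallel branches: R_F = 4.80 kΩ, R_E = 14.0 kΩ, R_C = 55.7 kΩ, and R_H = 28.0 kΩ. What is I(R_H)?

Conductances: ΣG = 1/4.80 + 1/14.0 + 1/55.7 + 1/28.0 = 0.3334 (1/kΩ).
By the current-divider rule, I = I_0 · G_k/ΣG = 11.2 × 0.1071 = 1.200 µA.

I ≈ 1.20 µA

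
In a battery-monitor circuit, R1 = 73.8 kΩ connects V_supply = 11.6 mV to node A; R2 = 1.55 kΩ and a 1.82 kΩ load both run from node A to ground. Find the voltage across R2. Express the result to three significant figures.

V_out ≈ 0.130 mV

R2 ‖ R_L = (1.55 × 1.82)/(1.55 + 1.82) = 0.8371 kΩ.
Now apply the divider: V_out = 11.6 × 0.01122 = 0.1301 mV.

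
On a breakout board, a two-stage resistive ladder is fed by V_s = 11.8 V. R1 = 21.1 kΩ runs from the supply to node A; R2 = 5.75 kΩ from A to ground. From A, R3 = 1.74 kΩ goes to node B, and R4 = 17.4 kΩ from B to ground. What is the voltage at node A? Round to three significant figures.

V_A ≈ 2.04 V

The second stage (R3 + R4 = 19.14 kΩ) loads node A in parallel with R2.
Effective lower resistance at A: R2 ‖ 19.14 = 4.422 kΩ.
So V_A = 11.8 × 0.1733 = 2.044 V.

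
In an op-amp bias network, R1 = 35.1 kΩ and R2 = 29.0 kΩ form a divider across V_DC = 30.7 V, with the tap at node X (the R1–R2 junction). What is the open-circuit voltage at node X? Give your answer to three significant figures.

V_th is the unloaded tap voltage: V_DC · R2/(R1+R2) = 30.7 × 0.4524 = 13.89 V.

V_th ≈ 13.9 V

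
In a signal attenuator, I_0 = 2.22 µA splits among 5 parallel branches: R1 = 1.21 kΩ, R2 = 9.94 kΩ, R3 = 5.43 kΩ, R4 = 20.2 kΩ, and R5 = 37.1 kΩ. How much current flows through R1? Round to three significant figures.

I ≈ 1.54 µA

ΣG = 1/1.21 + 1/9.94 + 1/5.43 + 1/20.2 + 1/37.1 = 1.188.
Current divider: I(R1) = I_0 · G_k/ΣG = 2.22 × (0.8264/1.188) = 2.22 × 0.6959 = 1.545 µA.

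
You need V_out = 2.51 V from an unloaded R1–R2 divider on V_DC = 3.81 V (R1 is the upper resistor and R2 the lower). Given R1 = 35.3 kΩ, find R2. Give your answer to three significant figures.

R2 ≈ 68.2 kΩ

The divider ratio is R2/(R1+R2) = 2.51/3.81 = 0.6588.
So R2 = R1 · V_out/(V_DC − V_out) = 35.3 × 2.51/(3.81 − 2.51) = 35.3 × 1.931 = 68.16 kΩ.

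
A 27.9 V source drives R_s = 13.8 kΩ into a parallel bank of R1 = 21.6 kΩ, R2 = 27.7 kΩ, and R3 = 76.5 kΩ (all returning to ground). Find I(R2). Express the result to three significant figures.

I ≈ 0.435 mA

Combine the parallel branches: R_p = (1/21.6 + 1/27.7 + 1/76.5)⁻¹ = 10.47 kΩ.
V_A by voltage divider: V_A = 27.9 × 10.47/(13.8 + 10.47) = 12.04 V.
I(R2) = V_A / R2 = 12.04/27.7 = 0.4346 mA.
(Equivalently: I_total = 1.149 mA, then current-divider fraction G_k/ΣG = 0.3781.)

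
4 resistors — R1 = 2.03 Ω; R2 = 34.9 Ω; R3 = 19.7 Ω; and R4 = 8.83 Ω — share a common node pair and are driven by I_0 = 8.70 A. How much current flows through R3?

I ≈ 0.644 A

ΣG = 1/2.03 + 1/34.9 + 1/19.7 + 1/8.83 = 0.6853.
By the current-divider rule, I = I_0 · G_k/ΣG = 8.70 × 0.07407 = 0.6444 A.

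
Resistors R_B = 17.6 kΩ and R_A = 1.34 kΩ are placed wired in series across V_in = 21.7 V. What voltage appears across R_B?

V ≈ 20.2 V

ΣR = 17.6 + 1.34 = 18.94 kΩ.
By the voltage-divider rule, V = 21.7 × 17.60/18.94 = 20.16 V.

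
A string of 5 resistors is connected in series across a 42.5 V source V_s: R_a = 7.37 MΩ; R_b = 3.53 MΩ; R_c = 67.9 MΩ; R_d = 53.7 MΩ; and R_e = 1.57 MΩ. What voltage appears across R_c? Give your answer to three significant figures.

Series total: ΣR = 7.37 + 3.53 + 67.9 + 53.7 + 1.57 = 134.1 MΩ.
Voltage divider: V = V_s · (67.90 / 134.1) = 42.5 × 0.5065 = 21.52 V.

V ≈ 21.5 V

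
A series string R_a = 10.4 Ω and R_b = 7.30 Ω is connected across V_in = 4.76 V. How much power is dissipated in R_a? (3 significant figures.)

P ≈ 0.752 W

Series current I = V_in/ΣR = 4.76/17.70 = 0.2689 A.
P(R_a) = I²·R_a = (0.2689)² × 10.4 = 0.7521 W.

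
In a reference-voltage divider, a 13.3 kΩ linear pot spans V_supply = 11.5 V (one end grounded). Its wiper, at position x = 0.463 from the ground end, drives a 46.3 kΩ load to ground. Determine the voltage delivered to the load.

V_out ≈ 4.97 V

The pot divides into 7.142 kΩ above the wiper and 6.158 kΩ below.
Lower segment in parallel with the load: 6.158 ‖ 46.3 = 5.435 kΩ.
Loaded-divider output: V_out = 11.5 × 0.4321 = 4.970 V.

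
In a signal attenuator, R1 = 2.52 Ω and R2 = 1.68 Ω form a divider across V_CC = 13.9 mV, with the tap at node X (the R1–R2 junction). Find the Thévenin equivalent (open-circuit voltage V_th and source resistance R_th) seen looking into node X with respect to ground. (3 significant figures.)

V_th ≈ 5.56 mV, R_th ≈ 1.01 Ω

V_th is the unloaded tap voltage: V_CC · R2/(R1+R2) = 13.9 × 0.4000 = 5.560 mV.
With V_CC suppressed (replaced by a short), R_th = R1 ‖ R2 = (2.520 × 1.68)/(2.520 + 1.68) = 1.008 Ω.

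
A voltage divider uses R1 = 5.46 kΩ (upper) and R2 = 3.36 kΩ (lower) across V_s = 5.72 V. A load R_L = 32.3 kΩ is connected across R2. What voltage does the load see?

R2 ‖ R_L = (3.36 × 32.3)/(3.36 + 32.3) = 3.043 kΩ.
Then V_out = V_s · R2'/(R1 + R2') = 5.72 × 3.043/8.503 = 2.047 V.
(Unloaded it would be 2.18 V; the load pulls it down.)

V_out ≈ 2.05 V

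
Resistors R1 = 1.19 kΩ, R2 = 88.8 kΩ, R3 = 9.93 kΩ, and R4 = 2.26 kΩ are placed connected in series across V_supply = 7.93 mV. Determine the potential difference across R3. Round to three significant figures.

Series total: ΣR = 1.19 + 88.8 + 9.93 + 2.26 = 102.2 kΩ.
By the voltage-divider rule, V = 7.93 × 9.930/102.2 = 0.7706 mV.

V ≈ 0.771 mV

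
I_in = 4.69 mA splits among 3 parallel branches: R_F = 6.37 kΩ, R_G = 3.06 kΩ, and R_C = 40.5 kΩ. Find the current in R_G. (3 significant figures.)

I ≈ 3.01 mA

Total conductance ΣG = 1/6.37 + 1/3.06 + 1/40.5 = 0.5085 (units of 1/kΩ).
Current divider: I(R_G) = I_in · G_k/ΣG = 4.69 × (0.3268/0.5085) = 4.69 × 0.6427 = 3.014 mA.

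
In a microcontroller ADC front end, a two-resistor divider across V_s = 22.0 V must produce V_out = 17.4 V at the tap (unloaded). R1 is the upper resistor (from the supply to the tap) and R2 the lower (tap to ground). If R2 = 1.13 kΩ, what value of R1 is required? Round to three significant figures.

The divider ratio is R2/(R1+R2) = 17.4/22.0 = 0.7909.
R1 = R2·(1/k − 1) = 1.13 × 0.2644 = 0.2987 kΩ.

R1 ≈ 0.299 kΩ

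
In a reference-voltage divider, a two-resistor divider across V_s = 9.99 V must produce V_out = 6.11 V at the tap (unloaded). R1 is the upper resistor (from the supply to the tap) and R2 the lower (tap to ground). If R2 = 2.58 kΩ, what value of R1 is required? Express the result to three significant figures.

R1 ≈ 1.64 kΩ

Required fraction k = V_out/V_s = 0.6116.
R1 = R2·(1/k − 1) = 2.58 × 0.6350 = 1.638 kΩ.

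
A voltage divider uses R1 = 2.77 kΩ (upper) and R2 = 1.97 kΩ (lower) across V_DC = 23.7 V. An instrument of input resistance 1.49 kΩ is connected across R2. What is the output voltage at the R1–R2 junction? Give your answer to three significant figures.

V_out ≈ 5.56 V

First combine the lower leg with the load: R2 ‖ R_L = 0.8484 kΩ.
Then V_out = V_DC · R2'/(R1 + R2') = 23.7 × 0.8484/3.618 = 5.557 V.
(Unloaded it would be 9.85 V; the load pulls it down.)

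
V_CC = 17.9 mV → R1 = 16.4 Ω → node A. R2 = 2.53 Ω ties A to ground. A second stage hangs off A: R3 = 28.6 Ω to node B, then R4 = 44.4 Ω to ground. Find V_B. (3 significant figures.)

V_B ≈ 1.41 mV

The second stage (R3 + R4 = 73.00 Ω) loads node A in parallel with R2.
R2 ‖ (R3+R4) = 2.445 Ω.
First divider: V_A = V_CC · 2.445/(16.4 + 2.445) = 2.323 mV.
Stage 2 is unloaded, so V_B = V_A · R4/(R3+R4) = 2.323 × 44.4/73.00 = 1.413 mV.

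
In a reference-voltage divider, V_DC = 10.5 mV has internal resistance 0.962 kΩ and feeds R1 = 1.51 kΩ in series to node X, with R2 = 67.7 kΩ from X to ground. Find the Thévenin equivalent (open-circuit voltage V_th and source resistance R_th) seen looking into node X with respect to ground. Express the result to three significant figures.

R1' = 0.962 + 1.51 = 2.472 kΩ (source resistance + R1).
V_th is the unloaded tap voltage: V_DC · R2/(R1'+R2) = 10.5 × 0.9648 = 10.13 mV.
Zeroing V_DC shorts the top of R1' to ground, so R_th = R1' ‖ R2 = 2.385 kΩ.

V_th ≈ 10.1 mV, R_th ≈ 2.38 kΩ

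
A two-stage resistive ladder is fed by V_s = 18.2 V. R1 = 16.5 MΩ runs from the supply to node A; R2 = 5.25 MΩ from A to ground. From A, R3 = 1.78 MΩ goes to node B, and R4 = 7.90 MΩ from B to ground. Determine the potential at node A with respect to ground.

V_A ≈ 3.11 V

Node A sees R2 in parallel with the series input of stage 2, R3 + R4 = 9.680 MΩ.
Effective lower resistance at A: R2 ‖ 9.680 = 3.404 MΩ.
V_A = 18.2 × 3.404/(16.5 + 3.404) = 3.112 V.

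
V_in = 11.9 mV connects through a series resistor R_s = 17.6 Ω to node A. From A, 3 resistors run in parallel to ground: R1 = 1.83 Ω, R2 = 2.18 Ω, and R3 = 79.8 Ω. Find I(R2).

I ≈ 0.289 mA

Equivalent of the parallel group: R_p = 0.9826 Ω.
Node voltage V_A = V_in · R_p/(R_s + R_p) = 11.9 × 0.05288 = 0.6292 mV.
I(R2) = V_A / R2 = 0.6292/2.18 = 0.2886 mA.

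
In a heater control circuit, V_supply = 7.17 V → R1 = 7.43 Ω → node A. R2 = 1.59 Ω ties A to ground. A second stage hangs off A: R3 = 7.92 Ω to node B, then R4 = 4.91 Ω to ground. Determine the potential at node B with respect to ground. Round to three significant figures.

The second stage (R3 + R4 = 12.83 Ω) loads node A in parallel with R2.
R2 ‖ (R3+R4) = 1.415 Ω.
V_A = 7.17 × 1.415/(7.43 + 1.415) = 1.147 V.
Then the unloaded second divider: V_B = V_A × R4/(R3+R4) = 1.147 × 0.3827 = 0.4389 V.

V_B ≈ 0.439 V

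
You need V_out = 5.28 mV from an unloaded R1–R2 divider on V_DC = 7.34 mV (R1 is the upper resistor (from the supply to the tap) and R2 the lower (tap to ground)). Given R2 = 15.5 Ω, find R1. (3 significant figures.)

R1 ≈ 6.05 Ω

The divider ratio is R2/(R1+R2) = 5.28/7.34 = 0.7193.
R1 = R2·(1/k − 1) = 15.5 × 0.3902 = 6.047 Ω.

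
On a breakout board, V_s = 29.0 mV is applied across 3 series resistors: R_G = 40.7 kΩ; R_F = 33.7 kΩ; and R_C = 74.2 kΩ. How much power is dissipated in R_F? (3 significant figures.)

ΣR = 148.6 kΩ → I = 29.0/148.6 = 0.1952 µA.
V(R_F) = I·R = 6.577 mV; P = V·I = 6.577 × 0.1952 = 1.283 nW.

P ≈ 1.28 nW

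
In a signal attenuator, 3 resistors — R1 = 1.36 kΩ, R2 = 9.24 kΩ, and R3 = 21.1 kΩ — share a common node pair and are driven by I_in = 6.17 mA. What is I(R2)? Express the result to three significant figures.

I ≈ 0.750 mA

ΣG = 1/1.36 + 1/9.24 + 1/21.1 = 0.8909.
R2 takes the fraction G_k/ΣG = 0.1082/0.8909 = 0.1215, so I = 6.17 × 0.1215 = 0.7495 mA.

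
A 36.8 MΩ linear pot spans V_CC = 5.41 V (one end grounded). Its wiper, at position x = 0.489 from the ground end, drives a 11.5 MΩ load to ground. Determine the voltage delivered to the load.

V_out ≈ 1.47 V

Lower segment x·R_p = 18.00 MΩ; upper segment (1−x)·R_p = 18.80 MΩ.
(x·R_p) ‖ R_L = 7.016 MΩ.
Loaded-divider output: V_out = 5.41 × 0.2717 = 1.470 V.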